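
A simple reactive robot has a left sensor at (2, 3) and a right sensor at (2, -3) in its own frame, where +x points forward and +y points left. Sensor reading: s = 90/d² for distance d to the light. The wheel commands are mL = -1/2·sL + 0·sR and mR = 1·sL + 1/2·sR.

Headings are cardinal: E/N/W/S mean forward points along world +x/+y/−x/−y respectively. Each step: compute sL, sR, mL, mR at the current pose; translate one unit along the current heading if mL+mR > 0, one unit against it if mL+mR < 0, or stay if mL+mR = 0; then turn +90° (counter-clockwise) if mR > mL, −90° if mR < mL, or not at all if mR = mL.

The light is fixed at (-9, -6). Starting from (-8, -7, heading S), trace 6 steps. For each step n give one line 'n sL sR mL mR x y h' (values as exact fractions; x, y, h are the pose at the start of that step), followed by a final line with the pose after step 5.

n=0: pose=(-8,-7,S); sL=18/5, sR=90/13; mL=-9/5, mR=459/65; mL+mR=342/65 → advance +1; mR−mL=576/65 → turn +1·90°
n=1: pose=(-8,-8,E); sL=9, sR=45/17; mL=-9/2, mR=351/34; mL+mR=99/17 → advance +1; mR−mL=252/17 → turn +1·90°
n=2: pose=(-7,-8,N); sL=90, sR=18/5; mL=-45, mR=459/5; mL+mR=234/5 → advance +1; mR−mL=684/5 → turn +1·90°
n=3: pose=(-7,-7,W); sL=45/8, sR=45/2; mL=-45/16, mR=135/8; mL+mR=225/16 → advance +1; mR−mL=315/16 → turn +1·90°
n=4: pose=(-8,-7,S); sL=18/5, sR=90/13; mL=-9/5, mR=459/65; mL+mR=342/65 → advance +1; mR−mL=576/65 → turn +1·90°
n=5: pose=(-8,-8,E); sL=9, sR=45/17; mL=-9/2, mR=351/34; mL+mR=99/17 → advance +1; mR−mL=252/17 → turn +1·90°

0 18/5 90/13 -9/5 459/65 -8 -7 S
1 9 45/17 -9/2 351/34 -8 -8 E
2 90 18/5 -45 459/5 -7 -8 N
3 45/8 45/2 -45/16 135/8 -7 -7 W
4 18/5 90/13 -9/5 459/65 -8 -7 S
5 9 45/17 -9/2 351/34 -8 -8 E
final -7 -8 N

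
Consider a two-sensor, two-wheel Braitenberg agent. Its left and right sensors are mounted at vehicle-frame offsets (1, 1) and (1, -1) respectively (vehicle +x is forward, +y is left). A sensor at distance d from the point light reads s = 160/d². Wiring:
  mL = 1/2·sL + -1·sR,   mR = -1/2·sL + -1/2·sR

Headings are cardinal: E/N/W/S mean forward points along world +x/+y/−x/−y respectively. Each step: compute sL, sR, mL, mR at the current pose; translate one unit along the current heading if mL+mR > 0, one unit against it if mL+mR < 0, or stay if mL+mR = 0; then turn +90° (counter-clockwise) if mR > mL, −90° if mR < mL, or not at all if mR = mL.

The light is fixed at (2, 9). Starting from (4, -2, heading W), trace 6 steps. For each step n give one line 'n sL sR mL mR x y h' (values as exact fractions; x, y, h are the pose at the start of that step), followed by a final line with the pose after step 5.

n=0: pose=(4,-2,W); sL=32/29, sR=160/101; mL=-3024/2929, mR=-3936/2929; mL+mR=-240/101 → advance -1; mR−mL=-912/2929 → turn -1·90°
n=1: pose=(5,-2,N); sL=20/13, sR=40/29; mL=-230/377, mR=-550/377; mL+mR=-60/29 → advance -1; mR−mL=-320/377 → turn -1·90°
n=2: pose=(5,-3,E); sL=160/137, sR=32/37; mL=-1424/5069, mR=-5152/5069; mL+mR=-48/37 → advance -1; mR−mL=-3728/5069 → turn -1·90°
n=3: pose=(4,-3,S); sL=80/89, sR=16/17; mL=-744/1513, mR=-1392/1513; mL+mR=-24/17 → advance -1; mR−mL=-648/1513 → turn -1·90°
n=4: pose=(4,-2,W); sL=32/29, sR=160/101; mL=-3024/2929, mR=-3936/2929; mL+mR=-240/101 → advance -1; mR−mL=-912/2929 → turn -1·90°
n=5: pose=(5,-2,N); sL=20/13, sR=40/29; mL=-230/377, mR=-550/377; mL+mR=-60/29 → advance -1; mR−mL=-320/377 → turn -1·90°

0 32/29 160/101 -3024/2929 -3936/2929 4 -2 W
1 20/13 40/29 -230/377 -550/377 5 -2 N
2 160/137 32/37 -1424/5069 -5152/5069 5 -3 E
3 80/89 16/17 -744/1513 -1392/1513 4 -3 S
4 32/29 160/101 -3024/2929 -3936/2929 4 -2 W
5 20/13 40/29 -230/377 -550/377 5 -2 N
final 5 -3 E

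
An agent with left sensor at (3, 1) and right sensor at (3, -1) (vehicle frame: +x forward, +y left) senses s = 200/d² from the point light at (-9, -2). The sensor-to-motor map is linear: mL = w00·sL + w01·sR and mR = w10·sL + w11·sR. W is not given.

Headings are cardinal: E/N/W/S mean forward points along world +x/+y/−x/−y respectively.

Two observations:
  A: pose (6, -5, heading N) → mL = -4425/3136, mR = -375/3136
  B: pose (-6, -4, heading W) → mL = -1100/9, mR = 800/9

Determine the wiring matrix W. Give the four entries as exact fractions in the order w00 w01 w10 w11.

obs A: pose=(6,-5,N) → sL=50/49, sR=25/32, mL=-4425/3136, mR=-375/3136
obs B: pose=(-6,-4,W) → sL=200/9, sR=200, mL=-1100/9, mR=800/9
sensor matrix S = [[50/49, 25/32], [200/9, 200]]; det S = 329375/1764
solve [mL_A; mL_B] = S·[w00; w01] and [mR_A; mR_B] = S·[w10; w11]:
  w00 = -1, w01 = -1/2, w10 = -1/2, w11 = 1/2

-1 -1/2 -1/2 1/2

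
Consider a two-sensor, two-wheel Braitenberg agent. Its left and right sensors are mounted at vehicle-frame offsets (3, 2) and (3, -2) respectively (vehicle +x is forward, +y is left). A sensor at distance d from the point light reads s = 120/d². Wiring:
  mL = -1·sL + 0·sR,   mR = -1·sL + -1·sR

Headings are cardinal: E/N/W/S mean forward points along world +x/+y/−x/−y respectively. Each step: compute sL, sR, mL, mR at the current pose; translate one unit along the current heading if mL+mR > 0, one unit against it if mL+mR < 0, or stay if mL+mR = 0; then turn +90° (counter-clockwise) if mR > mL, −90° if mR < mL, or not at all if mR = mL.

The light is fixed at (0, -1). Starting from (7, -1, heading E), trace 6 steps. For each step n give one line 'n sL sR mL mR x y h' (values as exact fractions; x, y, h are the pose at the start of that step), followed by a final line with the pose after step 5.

n=0: pose=(7,-1,E); sL=15/13, sR=15/13; mL=-15/13, mR=-30/13; mL+mR=-45/13 → advance -1; mR−mL=-15/13 → turn -1·90°
n=1: pose=(6,-1,S); sL=120/73, sR=24/5; mL=-120/73, mR=-2352/365; mL+mR=-2952/365 → advance -1; mR−mL=-24/5 → turn -1·90°
n=2: pose=(6,0,W); sL=12, sR=20/3; mL=-12, mR=-56/3; mL+mR=-92/3 → advance -1; mR−mL=-20/3 → turn -1·90°
n=3: pose=(7,0,N); sL=120/41, sR=120/97; mL=-120/41, mR=-16560/3977; mL+mR=-28200/3977 → advance -1; mR−mL=-120/97 → turn -1·90°
n=4: pose=(7,-1,E); sL=15/13, sR=15/13; mL=-15/13, mR=-30/13; mL+mR=-45/13 → advance -1; mR−mL=-15/13 → turn -1·90°
n=5: pose=(6,-1,S); sL=120/73, sR=24/5; mL=-120/73, mR=-2352/365; mL+mR=-2952/365 → advance -1; mR−mL=-24/5 → turn -1·90°

0 15/13 15/13 -15/13 -30/13 7 -1 E
1 120/73 24/5 -120/73 -2352/365 6 -1 S
2 12 20/3 -12 -56/3 6 0 W
3 120/41 120/97 -120/41 -16560/3977 7 0 N
4 15/13 15/13 -15/13 -30/13 7 -1 E
5 120/73 24/5 -120/73 -2352/365 6 -1 S
final 6 0 W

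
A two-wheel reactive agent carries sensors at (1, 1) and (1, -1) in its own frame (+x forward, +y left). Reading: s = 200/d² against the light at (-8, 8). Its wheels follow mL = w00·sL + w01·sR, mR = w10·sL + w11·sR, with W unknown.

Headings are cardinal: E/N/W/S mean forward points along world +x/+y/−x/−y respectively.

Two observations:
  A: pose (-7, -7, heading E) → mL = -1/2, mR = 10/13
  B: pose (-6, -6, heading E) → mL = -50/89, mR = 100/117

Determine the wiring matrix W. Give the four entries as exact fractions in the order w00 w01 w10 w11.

-1/2 0 0 1

obs A: pose=(-7,-7,E) → sL=1, sR=10/13, mL=-1/2, mR=10/13
obs B: pose=(-6,-6,E) → sL=100/89, sR=100/117, mL=-50/89, mR=100/117
sensor matrix S = [[1, 10/13], [100/89, 100/117]]; det S = -100/10413
solve [mL_A; mL_B] = S·[w00; w01] and [mR_A; mR_B] = S·[w10; w11]:
  w00 = -1/2, w01 = 0, w10 = 0, w11 = 1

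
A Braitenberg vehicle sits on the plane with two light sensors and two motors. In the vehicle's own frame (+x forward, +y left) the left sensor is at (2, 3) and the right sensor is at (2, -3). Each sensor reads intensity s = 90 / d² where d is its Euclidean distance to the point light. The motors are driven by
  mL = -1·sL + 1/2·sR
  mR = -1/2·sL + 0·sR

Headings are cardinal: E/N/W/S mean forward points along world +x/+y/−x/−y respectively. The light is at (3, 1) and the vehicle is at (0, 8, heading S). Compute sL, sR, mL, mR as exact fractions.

left sensor world pos  = (3, 6); dL² = 25
right sensor world pos = (-3, 6); dR² = 61
sL = 90/25 = 18/5
sR = 90/61 = 90/61
mL = -1·sL + 1/2·sR = -873/305
mR = -1/2·sL + 0·sR = -9/5

18/5 90/61 -873/305 -9/5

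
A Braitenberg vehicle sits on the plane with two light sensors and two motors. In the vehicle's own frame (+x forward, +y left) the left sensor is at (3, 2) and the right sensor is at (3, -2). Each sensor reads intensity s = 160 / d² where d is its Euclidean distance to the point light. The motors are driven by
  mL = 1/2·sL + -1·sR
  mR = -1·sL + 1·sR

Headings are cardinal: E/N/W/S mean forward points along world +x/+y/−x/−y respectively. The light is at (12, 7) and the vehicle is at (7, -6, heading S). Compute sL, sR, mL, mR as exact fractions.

32/53 32/61 -720/3233 -256/3233

left sensor world pos  = (9, -9); dL² = 265
right sensor world pos = (5, -9); dR² = 305
sL = 160/265 = 32/53
sR = 160/305 = 32/61
mL = 1/2·sL + -1·sR = -720/3233
mR = -1·sL + 1·sR = -256/3233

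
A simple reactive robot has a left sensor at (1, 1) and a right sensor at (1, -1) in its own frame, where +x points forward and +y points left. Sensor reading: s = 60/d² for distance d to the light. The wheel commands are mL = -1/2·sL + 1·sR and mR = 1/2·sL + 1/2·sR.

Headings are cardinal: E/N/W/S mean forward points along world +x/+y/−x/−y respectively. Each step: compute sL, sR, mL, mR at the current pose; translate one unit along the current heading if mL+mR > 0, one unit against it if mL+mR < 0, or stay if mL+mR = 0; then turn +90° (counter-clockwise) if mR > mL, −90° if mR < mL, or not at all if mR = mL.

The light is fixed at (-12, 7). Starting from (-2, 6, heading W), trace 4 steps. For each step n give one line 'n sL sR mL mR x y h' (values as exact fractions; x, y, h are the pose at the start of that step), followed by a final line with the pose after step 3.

0 12/17 20/27 178/459 332/459 -2 6 W
1 15/26 15/17 525/884 645/884 -3 6 S
2 60/101 60/109 2790/11009 6300/11009 -3 5 E
3 30/41 30/61 315/2501 1530/2501 -2 5 N
final -2 6 W

n=0: pose=(-2,6,W); sL=12/17, sR=20/27; mL=178/459, mR=332/459; mL+mR=10/9 → advance +1; mR−mL=154/459 → turn +1·90°
n=1: pose=(-3,6,S); sL=15/26, sR=15/17; mL=525/884, mR=645/884; mL+mR=45/34 → advance +1; mR−mL=30/221 → turn +1·90°
n=2: pose=(-3,5,E); sL=60/101, sR=60/109; mL=2790/11009, mR=6300/11009; mL+mR=90/109 → advance +1; mR−mL=3510/11009 → turn +1·90°
n=3: pose=(-2,5,N); sL=30/41, sR=30/61; mL=315/2501, mR=1530/2501; mL+mR=45/61 → advance +1; mR−mL=1215/2501 → turn +1·90°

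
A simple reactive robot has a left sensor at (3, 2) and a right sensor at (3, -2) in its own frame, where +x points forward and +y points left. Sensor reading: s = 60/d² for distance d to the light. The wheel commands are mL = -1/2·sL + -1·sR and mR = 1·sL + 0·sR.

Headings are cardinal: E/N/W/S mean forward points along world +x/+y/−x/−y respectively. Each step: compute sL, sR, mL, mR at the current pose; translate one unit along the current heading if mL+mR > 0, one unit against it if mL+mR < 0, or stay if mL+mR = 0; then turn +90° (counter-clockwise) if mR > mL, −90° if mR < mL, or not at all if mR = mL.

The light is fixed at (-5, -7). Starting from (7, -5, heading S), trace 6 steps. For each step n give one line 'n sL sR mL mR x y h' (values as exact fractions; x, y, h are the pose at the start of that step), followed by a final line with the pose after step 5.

n=0: pose=(7,-5,S); sL=60/197, sR=60/101; mL=-14850/19897, mR=60/197; mL+mR=-8790/19897 → advance -1; mR−mL=20910/19897 → turn +1·90°
n=1: pose=(7,-4,E); sL=6/25, sR=30/113; mL=-1089/2825, mR=6/25; mL+mR=-411/2825 → advance -1; mR−mL=1767/2825 → turn +1·90°
n=2: pose=(6,-4,N); sL=20/39, sR=12/41; mL=-878/1599, mR=20/39; mL+mR=-58/1599 → advance -1; mR−mL=566/533 → turn +1·90°
n=3: pose=(6,-5,W); sL=15/16, sR=3/4; mL=-39/32, mR=15/16; mL+mR=-9/32 → advance -1; mR−mL=69/32 → turn +1·90°
n=4: pose=(7,-5,S); sL=60/197, sR=60/101; mL=-14850/19897, mR=60/197; mL+mR=-8790/19897 → advance -1; mR−mL=20910/19897 → turn +1·90°
n=5: pose=(7,-4,E); sL=6/25, sR=30/113; mL=-1089/2825, mR=6/25; mL+mR=-411/2825 → advance -1; mR−mL=1767/2825 → turn +1·90°

0 60/197 60/101 -14850/19897 60/197 7 -5 S
1 6/25 30/113 -1089/2825 6/25 7 -4 E
2 20/39 12/41 -878/1599 20/39 6 -4 N
3 15/16 3/4 -39/32 15/16 6 -5 W
4 60/197 60/101 -14850/19897 60/197 7 -5 S
5 6/25 30/113 -1089/2825 6/25 7 -4 E
final 6 -4 N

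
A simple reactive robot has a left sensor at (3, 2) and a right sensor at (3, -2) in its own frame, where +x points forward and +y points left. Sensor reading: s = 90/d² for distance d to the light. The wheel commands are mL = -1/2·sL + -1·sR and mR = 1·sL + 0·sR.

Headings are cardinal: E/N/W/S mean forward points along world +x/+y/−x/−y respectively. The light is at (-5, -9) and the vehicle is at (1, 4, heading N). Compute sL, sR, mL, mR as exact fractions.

45/136 9/32 -243/544 45/136

left sensor world pos  = (-1, 7); dL² = 272
right sensor world pos = (3, 7); dR² = 320
sL = 90/272 = 45/136
sR = 90/320 = 9/32
mL = -1/2·sL + -1·sR = -243/544
mR = 1·sL + 0·sR = 45/136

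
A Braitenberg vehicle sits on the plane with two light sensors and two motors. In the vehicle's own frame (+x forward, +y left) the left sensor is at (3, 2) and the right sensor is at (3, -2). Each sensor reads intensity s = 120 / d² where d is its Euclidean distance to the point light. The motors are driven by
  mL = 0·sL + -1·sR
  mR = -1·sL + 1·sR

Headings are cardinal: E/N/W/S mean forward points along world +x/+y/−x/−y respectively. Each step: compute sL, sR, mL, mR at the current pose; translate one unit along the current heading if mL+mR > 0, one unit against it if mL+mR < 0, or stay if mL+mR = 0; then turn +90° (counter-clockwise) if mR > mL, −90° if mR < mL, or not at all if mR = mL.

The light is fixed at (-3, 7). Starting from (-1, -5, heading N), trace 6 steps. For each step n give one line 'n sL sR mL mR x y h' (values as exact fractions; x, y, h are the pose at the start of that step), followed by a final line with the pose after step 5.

0 40/27 120/97 -120/97 -640/2619 -1 -5 N
1 60/113 60/61 -60/61 3120/6893 -1 -6 W
2 120/281 120/257 -120/257 2880/72217 0 -6 S
3 15/17 15/29 -15/29 -180/493 0 -5 E
4 40/27 120/97 -120/97 -640/2619 -1 -5 N
5 60/113 60/61 -60/61 3120/6893 -1 -6 W
final 0 -6 S

n=0: pose=(-1,-5,N); sL=40/27, sR=120/97; mL=-120/97, mR=-640/2619; mL+mR=-40/27 → advance -1; mR−mL=2600/2619 → turn +1·90°
n=1: pose=(-1,-6,W); sL=60/113, sR=60/61; mL=-60/61, mR=3120/6893; mL+mR=-60/113 → advance -1; mR−mL=9900/6893 → turn +1·90°
n=2: pose=(0,-6,S); sL=120/281, sR=120/257; mL=-120/257, mR=2880/72217; mL+mR=-120/281 → advance -1; mR−mL=36600/72217 → turn +1·90°
n=3: pose=(0,-5,E); sL=15/17, sR=15/29; mL=-15/29, mR=-180/493; mL+mR=-15/17 → advance -1; mR−mL=75/493 → turn +1·90°
n=4: pose=(-1,-5,N); sL=40/27, sR=120/97; mL=-120/97, mR=-640/2619; mL+mR=-40/27 → advance -1; mR−mL=2600/2619 → turn +1·90°
n=5: pose=(-1,-6,W); sL=60/113, sR=60/61; mL=-60/61, mR=3120/6893; mL+mR=-60/113 → advance -1; mR−mL=9900/6893 → turn +1·90°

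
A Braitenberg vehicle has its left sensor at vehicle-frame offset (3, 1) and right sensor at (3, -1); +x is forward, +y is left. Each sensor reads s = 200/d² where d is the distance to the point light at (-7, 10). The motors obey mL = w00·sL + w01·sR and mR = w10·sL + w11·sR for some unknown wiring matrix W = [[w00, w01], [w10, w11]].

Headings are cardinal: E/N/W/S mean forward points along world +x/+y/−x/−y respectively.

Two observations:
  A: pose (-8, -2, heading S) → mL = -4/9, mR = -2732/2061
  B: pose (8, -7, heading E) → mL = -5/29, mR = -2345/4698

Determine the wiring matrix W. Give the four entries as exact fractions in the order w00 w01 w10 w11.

obs A: pose=(-8,-2,S) → sL=8/9, sR=200/229, mL=-4/9, mR=-2732/2061
obs B: pose=(8,-7,E) → sL=10/29, sR=25/81, mL=-5/29, mR=-2345/4698
sensor matrix S = [[8/9, 200/229], [10/29, 25/81]]; det S = -129800/4841289
solve [mL_A; mL_B] = S·[w00; w01] and [mR_A; mR_B] = S·[w10; w11]:
  w00 = -1/2, w01 = 0, w10 = -1, w11 = -1/2

-1/2 0 -1 -1/2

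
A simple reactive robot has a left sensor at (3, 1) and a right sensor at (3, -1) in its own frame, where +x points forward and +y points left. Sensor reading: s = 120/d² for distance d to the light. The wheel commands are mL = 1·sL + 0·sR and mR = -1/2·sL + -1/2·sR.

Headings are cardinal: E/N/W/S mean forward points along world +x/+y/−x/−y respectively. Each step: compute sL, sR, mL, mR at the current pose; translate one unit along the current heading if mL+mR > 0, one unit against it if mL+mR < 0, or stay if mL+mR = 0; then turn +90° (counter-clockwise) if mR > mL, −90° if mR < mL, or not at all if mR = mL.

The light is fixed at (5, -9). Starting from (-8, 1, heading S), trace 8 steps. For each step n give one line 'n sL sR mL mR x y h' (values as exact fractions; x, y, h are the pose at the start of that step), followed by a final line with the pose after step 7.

0 120/193 24/49 120/193 -5256/9457 -8 1 S
1 3/8 30/89 3/8 -507/1424 -8 0 W
2 40/123 120/313 40/123 -13640/38499 -9 0 N
3 60/101 12/17 60/101 -1116/1717 -9 -1 E
4 120/221 120/281 120/221 -30120/62101 -10 -1 S
5 1/3 30/97 1/3 -187/582 -10 -2 W
6 120/389 24/65 120/389 -8568/25285 -11 -2 N
7 60/109 60/97 60/109 -6180/10573 -11 -3 E
final -12 -3 S

n=0: pose=(-8,1,S); sL=120/193, sR=24/49; mL=120/193, mR=-5256/9457; mL+mR=624/9457 → advance +1; mR−mL=-11136/9457 → turn -1·90°
n=1: pose=(-8,0,W); sL=3/8, sR=30/89; mL=3/8, mR=-507/1424; mL+mR=27/1424 → advance +1; mR−mL=-1041/1424 → turn -1·90°
n=2: pose=(-9,0,N); sL=40/123, sR=120/313; mL=40/123, mR=-13640/38499; mL+mR=-1120/38499 → advance -1; mR−mL=-8720/12833 → turn -1·90°
n=3: pose=(-9,-1,E); sL=60/101, sR=12/17; mL=60/101, mR=-1116/1717; mL+mR=-96/1717 → advance -1; mR−mL=-2136/1717 → turn -1·90°
n=4: pose=(-10,-1,S); sL=120/221, sR=120/281; mL=120/221, mR=-30120/62101; mL+mR=3600/62101 → advance +1; mR−mL=-63840/62101 → turn -1·90°
n=5: pose=(-10,-2,W); sL=1/3, sR=30/97; mL=1/3, mR=-187/582; mL+mR=7/582 → advance +1; mR−mL=-127/194 → turn -1·90°
n=6: pose=(-11,-2,N); sL=120/389, sR=24/65; mL=120/389, mR=-8568/25285; mL+mR=-768/25285 → advance -1; mR−mL=-16368/25285 → turn -1·90°
n=7: pose=(-11,-3,E); sL=60/109, sR=60/97; mL=60/109, mR=-6180/10573; mL+mR=-360/10573 → advance -1; mR−mL=-12000/10573 → turn -1·90°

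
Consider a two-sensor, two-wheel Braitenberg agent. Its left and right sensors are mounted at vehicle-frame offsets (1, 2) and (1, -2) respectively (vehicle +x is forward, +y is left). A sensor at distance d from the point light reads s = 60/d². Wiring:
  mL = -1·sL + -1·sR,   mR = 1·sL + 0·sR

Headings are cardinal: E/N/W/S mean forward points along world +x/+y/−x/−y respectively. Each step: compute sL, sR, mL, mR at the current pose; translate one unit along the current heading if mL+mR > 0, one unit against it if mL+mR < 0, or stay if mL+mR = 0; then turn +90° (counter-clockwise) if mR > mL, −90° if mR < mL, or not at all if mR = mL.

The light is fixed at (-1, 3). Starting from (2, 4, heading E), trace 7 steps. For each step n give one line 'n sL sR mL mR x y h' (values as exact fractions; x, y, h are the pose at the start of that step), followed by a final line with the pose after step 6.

0 12/5 60/17 -504/85 12/5 2 4 E
1 15 3 -18 15 1 4 N
2 12 12 -24 12 1 3 W
3 30/13 30 -420/13 30/13 2 3 S
4 12/5 60/17 -504/85 12/5 2 4 E
5 15 3 -18 15 1 4 N
6 12 12 -24 12 1 3 W
final 2 3 S

n=0: pose=(2,4,E); sL=12/5, sR=60/17; mL=-504/85, mR=12/5; mL+mR=-60/17 → advance -1; mR−mL=708/85 → turn +1·90°
n=1: pose=(1,4,N); sL=15, sR=3; mL=-18, mR=15; mL+mR=-3 → advance -1; mR−mL=33 → turn +1·90°
n=2: pose=(1,3,W); sL=12, sR=12; mL=-24, mR=12; mL+mR=-12 → advance -1; mR−mL=36 → turn +1·90°
n=3: pose=(2,3,S); sL=30/13, sR=30; mL=-420/13, mR=30/13; mL+mR=-30 → advance -1; mR−mL=450/13 → turn +1·90°
n=4: pose=(2,4,E); sL=12/5, sR=60/17; mL=-504/85, mR=12/5; mL+mR=-60/17 → advance -1; mR−mL=708/85 → turn +1·90°
n=5: pose=(1,4,N); sL=15, sR=3; mL=-18, mR=15; mL+mR=-3 → advance -1; mR−mL=33 → turn +1·90°
n=6: pose=(1,3,W); sL=12, sR=12; mL=-24, mR=12; mL+mR=-12 → advance -1; mR−mL=36 → turn +1·90°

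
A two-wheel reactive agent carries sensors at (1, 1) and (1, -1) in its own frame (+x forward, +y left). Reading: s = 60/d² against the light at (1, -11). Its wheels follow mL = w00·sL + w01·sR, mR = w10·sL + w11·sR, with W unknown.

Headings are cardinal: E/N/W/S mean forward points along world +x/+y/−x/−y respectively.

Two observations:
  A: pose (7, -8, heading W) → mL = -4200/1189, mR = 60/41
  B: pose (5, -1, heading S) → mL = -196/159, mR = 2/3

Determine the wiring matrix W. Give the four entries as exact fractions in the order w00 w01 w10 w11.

obs A: pose=(7,-8,W) → sL=60/29, sR=60/41, mL=-4200/1189, mR=60/41
obs B: pose=(5,-1,S) → sL=30/53, sR=2/3, mL=-196/159, mR=2/3
sensor matrix S = [[60/29, 60/41], [30/53, 2/3]]; det S = 34720/63017
solve [mL_A; mL_B] = S·[w00; w01] and [mR_A; mR_B] = S·[w10; w11]:
  w00 = -1, w01 = -1, w10 = 0, w11 = 1

-1 -1 0 1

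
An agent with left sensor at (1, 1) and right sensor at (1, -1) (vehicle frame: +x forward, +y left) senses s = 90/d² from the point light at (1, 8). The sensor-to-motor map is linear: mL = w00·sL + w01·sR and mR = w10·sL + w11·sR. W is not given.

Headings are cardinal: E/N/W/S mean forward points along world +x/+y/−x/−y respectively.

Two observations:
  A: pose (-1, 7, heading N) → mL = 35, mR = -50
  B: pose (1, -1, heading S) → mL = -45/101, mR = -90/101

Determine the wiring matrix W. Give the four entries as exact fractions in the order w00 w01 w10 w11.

obs A: pose=(-1,7,N) → sL=10, sR=90, mL=35, mR=-50
obs B: pose=(1,-1,S) → sL=90/101, sR=90/101, mL=-45/101, mR=-90/101
sensor matrix S = [[10, 90], [90/101, 90/101]]; det S = -7200/101
solve [mL_A; mL_B] = S·[w00; w01] and [mR_A; mR_B] = S·[w10; w11]:
  w00 = -1, w01 = 1/2, w10 = -1/2, w11 = -1/2

-1 1/2 -1/2 -1/2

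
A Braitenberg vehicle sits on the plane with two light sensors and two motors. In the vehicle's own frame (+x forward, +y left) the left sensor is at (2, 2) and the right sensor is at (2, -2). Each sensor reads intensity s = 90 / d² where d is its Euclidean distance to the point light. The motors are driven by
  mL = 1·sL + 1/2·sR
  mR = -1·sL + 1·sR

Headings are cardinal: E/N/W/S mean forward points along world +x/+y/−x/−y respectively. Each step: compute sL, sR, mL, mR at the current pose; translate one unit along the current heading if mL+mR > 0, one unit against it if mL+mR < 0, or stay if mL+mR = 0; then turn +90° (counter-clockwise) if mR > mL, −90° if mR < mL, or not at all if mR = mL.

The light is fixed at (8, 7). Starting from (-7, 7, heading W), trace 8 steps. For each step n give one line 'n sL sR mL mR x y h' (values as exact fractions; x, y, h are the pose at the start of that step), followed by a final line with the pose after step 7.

n=0: pose=(-7,7,W); sL=90/293, sR=90/293; mL=135/293, mR=0; mL+mR=135/293 → advance +1; mR−mL=-135/293 → turn -1·90°
n=1: pose=(-8,7,N); sL=45/164, sR=9/20; mL=819/1640, mR=36/205; mL+mR=27/40 → advance +1; mR−mL=-531/1640 → turn -1·90°
n=2: pose=(-8,8,E); sL=18/41, sR=90/197; mL=5391/8077, mR=144/8077; mL+mR=135/197 → advance +1; mR−mL=-5247/8077 → turn -1·90°
n=3: pose=(-7,8,S); sL=9/17, sR=9/29; mL=675/986, mR=-108/493; mL+mR=27/58 → advance +1; mR−mL=-891/986 → turn -1·90°
n=4: pose=(-7,7,W); sL=90/293, sR=90/293; mL=135/293, mR=0; mL+mR=135/293 → advance +1; mR−mL=-135/293 → turn -1·90°
n=5: pose=(-8,7,N); sL=45/164, sR=9/20; mL=819/1640, mR=36/205; mL+mR=27/40 → advance +1; mR−mL=-531/1640 → turn -1·90°
n=6: pose=(-8,8,E); sL=18/41, sR=90/197; mL=5391/8077, mR=144/8077; mL+mR=135/197 → advance +1; mR−mL=-5247/8077 → turn -1·90°
n=7: pose=(-7,8,S); sL=9/17, sR=9/29; mL=675/986, mR=-108/493; mL+mR=27/58 → advance +1; mR−mL=-891/986 → turn -1·90°

0 90/293 90/293 135/293 0 -7 7 W
1 45/164 9/20 819/1640 36/205 -8 7 N
2 18/41 90/197 5391/8077 144/8077 -8 8 E
3 9/17 9/29 675/986 -108/493 -7 8 S
4 90/293 90/293 135/293 0 -7 7 W
5 45/164 9/20 819/1640 36/205 -8 7 N
6 18/41 90/197 5391/8077 144/8077 -8 8 E
7 9/17 9/29 675/986 -108/493 -7 8 S
final -7 7 W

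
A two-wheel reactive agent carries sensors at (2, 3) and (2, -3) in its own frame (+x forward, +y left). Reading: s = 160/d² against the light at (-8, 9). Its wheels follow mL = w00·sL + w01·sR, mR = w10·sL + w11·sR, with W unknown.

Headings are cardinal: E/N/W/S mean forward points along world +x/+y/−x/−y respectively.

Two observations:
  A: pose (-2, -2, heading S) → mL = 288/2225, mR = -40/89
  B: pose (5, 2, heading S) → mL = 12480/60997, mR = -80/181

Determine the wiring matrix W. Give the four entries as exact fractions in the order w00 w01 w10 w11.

-1/2 1/2 0 -1/2

obs A: pose=(-2,-2,S) → sL=16/25, sR=80/89, mL=288/2225, mR=-40/89
obs B: pose=(5,2,S) → sL=160/337, sR=160/181, mL=12480/60997, mR=-80/181
sensor matrix S = [[16/25, 80/89], [160/337, 160/181]]; det S = 3772416/27143665
solve [mL_A; mL_B] = S·[w00; w01] and [mR_A; mR_B] = S·[w10; w11]:
  w00 = -1/2, w01 = 1/2, w10 = 0, w11 = -1/2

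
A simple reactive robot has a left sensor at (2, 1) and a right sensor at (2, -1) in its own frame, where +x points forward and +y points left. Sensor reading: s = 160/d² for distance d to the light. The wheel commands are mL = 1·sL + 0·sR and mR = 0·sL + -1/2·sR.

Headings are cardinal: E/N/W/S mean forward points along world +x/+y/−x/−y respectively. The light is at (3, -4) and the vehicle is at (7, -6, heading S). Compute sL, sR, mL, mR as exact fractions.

left sensor world pos  = (8, -8); dL² = 41
right sensor world pos = (6, -8); dR² = 25
sL = 160/41 = 160/41
sR = 160/25 = 32/5
mL = 1·sL + 0·sR = 160/41
mR = 0·sL + -1/2·sR = -16/5

160/41 32/5 160/41 -16/5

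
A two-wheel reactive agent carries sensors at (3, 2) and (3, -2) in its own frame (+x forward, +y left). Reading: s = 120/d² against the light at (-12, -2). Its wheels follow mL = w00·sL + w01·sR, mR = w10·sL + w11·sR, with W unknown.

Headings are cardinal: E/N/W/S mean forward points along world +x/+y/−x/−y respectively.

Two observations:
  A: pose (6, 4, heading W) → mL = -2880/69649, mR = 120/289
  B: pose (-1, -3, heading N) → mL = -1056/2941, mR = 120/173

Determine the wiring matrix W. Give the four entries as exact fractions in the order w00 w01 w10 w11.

-1/2 1/2 0 1

obs A: pose=(6,4,W) → sL=120/241, sR=120/289, mL=-2880/69649, mR=120/289
obs B: pose=(-1,-3,N) → sL=24/17, sR=120/173, mL=-1056/2941, mR=120/173
sensor matrix S = [[120/241, 120/289], [24/17, 120/173]]; det S = -49328640/204837709
solve [mL_A; mL_B] = S·[w00; w01] and [mR_A; mR_B] = S·[w10; w11]:
  w00 = -1/2, w01 = 1/2, w10 = 0, w11 = 1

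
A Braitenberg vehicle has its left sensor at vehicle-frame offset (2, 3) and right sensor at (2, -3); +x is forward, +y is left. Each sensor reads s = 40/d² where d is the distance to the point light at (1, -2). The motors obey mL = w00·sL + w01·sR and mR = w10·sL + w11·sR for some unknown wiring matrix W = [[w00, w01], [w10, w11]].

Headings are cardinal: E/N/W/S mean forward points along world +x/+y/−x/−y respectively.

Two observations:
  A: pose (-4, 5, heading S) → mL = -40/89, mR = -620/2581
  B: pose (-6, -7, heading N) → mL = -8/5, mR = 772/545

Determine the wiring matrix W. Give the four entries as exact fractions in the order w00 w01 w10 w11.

obs A: pose=(-4,5,S) → sL=40/29, sR=40/89, mL=-40/89, mR=-620/2581
obs B: pose=(-6,-7,N) → sL=40/109, sR=8/5, mL=-8/5, mR=772/545
sensor matrix S = [[40/29, 40/89], [40/109, 8/5]]; det S = 574464/281329
solve [mL_A; mL_B] = S·[w00; w01] and [mR_A; mR_B] = S·[w10; w11]:
  w00 = 0, w01 = -1, w10 = -1/2, w11 = 1

0 -1 -1/2 1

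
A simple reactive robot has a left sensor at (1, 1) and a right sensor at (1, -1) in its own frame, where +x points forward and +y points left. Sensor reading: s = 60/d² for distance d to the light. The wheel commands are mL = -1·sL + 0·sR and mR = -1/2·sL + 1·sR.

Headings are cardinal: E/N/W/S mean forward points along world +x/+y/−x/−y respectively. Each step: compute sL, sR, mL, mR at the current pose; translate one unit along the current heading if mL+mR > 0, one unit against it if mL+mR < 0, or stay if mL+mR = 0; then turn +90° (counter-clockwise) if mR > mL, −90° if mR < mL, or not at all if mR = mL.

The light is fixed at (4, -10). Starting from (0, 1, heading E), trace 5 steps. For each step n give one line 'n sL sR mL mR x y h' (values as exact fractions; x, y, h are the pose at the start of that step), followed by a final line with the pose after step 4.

0 20/51 60/109 -20/51 1970/5559 0 1 E
1 1/3 3/8 -1/3 5/24 -1 1 N
2 20/39 60/157 -20/39 770/6123 -1 0 W
3 2/3 30/53 -2/3 37/159 0 0 S
4 20/51 60/109 -20/51 1970/5559 0 1 E
final -1 1 N

n=0: pose=(0,1,E); sL=20/51, sR=60/109; mL=-20/51, mR=1970/5559; mL+mR=-70/1853 → advance -1; mR−mL=4150/5559 → turn +1·90°
n=1: pose=(-1,1,N); sL=1/3, sR=3/8; mL=-1/3, mR=5/24; mL+mR=-1/8 → advance -1; mR−mL=13/24 → turn +1·90°
n=2: pose=(-1,0,W); sL=20/39, sR=60/157; mL=-20/39, mR=770/6123; mL+mR=-790/2041 → advance -1; mR−mL=3910/6123 → turn +1·90°
n=3: pose=(0,0,S); sL=2/3, sR=30/53; mL=-2/3, mR=37/159; mL+mR=-23/53 → advance -1; mR−mL=143/159 → turn +1·90°
n=4: pose=(0,1,E); sL=20/51, sR=60/109; mL=-20/51, mR=1970/5559; mL+mR=-70/1853 → advance -1; mR−mL=4150/5559 → turn +1·90°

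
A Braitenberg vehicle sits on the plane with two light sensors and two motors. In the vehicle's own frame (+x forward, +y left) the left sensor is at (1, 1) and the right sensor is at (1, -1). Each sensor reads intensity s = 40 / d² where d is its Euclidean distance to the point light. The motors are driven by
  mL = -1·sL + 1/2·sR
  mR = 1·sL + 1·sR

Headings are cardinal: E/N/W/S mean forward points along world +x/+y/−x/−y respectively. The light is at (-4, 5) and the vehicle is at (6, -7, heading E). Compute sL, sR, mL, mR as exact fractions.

20/121 4/29 -338/3509 1064/3509

left sensor world pos  = (7, -6); dL² = 242
right sensor world pos = (7, -8); dR² = 290
sL = 40/242 = 20/121
sR = 40/290 = 4/29
mL = -1·sL + 1/2·sR = -338/3509
mR = 1·sL + 1·sR = 1064/3509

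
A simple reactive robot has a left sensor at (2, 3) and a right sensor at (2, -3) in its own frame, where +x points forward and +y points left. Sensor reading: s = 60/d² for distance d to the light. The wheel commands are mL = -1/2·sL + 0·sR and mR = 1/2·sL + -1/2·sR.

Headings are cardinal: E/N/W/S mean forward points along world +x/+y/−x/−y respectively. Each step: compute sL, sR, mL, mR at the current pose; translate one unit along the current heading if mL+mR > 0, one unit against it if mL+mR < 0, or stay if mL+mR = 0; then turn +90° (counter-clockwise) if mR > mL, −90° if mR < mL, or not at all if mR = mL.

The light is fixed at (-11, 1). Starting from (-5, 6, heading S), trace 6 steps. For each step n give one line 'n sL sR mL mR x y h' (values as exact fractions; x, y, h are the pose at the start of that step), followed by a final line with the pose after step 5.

0 2/3 10/3 -1/3 -4/3 -5 6 S
1 12/5 60/97 -6/5 432/485 -5 7 W
2 15/29 15/8 -15/58 -315/464 -4 7 S
3 60/41 12/25 -30/41 504/1025 -4 8 W
4 30/73 6/5 -15/73 -144/365 -3 8 S
5 60/61 60/157 -30/61 2880/9577 -3 9 W
final -2 9 S

n=0: pose=(-5,6,S); sL=2/3, sR=10/3; mL=-1/3, mR=-4/3; mL+mR=-5/3 → advance -1; mR−mL=-1 → turn -1·90°
n=1: pose=(-5,7,W); sL=12/5, sR=60/97; mL=-6/5, mR=432/485; mL+mR=-30/97 → advance -1; mR−mL=1014/485 → turn +1·90°
n=2: pose=(-4,7,S); sL=15/29, sR=15/8; mL=-15/58, mR=-315/464; mL+mR=-15/16 → advance -1; mR−mL=-195/464 → turn -1·90°
n=3: pose=(-4,8,W); sL=60/41, sR=12/25; mL=-30/41, mR=504/1025; mL+mR=-6/25 → advance -1; mR−mL=1254/1025 → turn +1·90°
n=4: pose=(-3,8,S); sL=30/73, sR=6/5; mL=-15/73, mR=-144/365; mL+mR=-3/5 → advance -1; mR−mL=-69/365 → turn -1·90°
n=5: pose=(-3,9,W); sL=60/61, sR=60/157; mL=-30/61, mR=2880/9577; mL+mR=-30/157 → advance -1; mR−mL=7590/9577 → turn +1·90°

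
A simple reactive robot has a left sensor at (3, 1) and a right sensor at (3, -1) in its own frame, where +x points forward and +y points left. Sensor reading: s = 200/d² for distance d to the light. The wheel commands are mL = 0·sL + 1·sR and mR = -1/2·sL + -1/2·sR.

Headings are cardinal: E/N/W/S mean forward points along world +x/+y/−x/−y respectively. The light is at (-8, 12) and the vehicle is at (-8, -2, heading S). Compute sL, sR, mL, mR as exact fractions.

left sensor world pos  = (-7, -5); dL² = 290
right sensor world pos = (-9, -5); dR² = 290
sL = 200/290 = 20/29
sR = 200/290 = 20/29
mL = 0·sL + 1·sR = 20/29
mR = -1/2·sL + -1/2·sR = -20/29

20/29 20/29 20/29 -20/29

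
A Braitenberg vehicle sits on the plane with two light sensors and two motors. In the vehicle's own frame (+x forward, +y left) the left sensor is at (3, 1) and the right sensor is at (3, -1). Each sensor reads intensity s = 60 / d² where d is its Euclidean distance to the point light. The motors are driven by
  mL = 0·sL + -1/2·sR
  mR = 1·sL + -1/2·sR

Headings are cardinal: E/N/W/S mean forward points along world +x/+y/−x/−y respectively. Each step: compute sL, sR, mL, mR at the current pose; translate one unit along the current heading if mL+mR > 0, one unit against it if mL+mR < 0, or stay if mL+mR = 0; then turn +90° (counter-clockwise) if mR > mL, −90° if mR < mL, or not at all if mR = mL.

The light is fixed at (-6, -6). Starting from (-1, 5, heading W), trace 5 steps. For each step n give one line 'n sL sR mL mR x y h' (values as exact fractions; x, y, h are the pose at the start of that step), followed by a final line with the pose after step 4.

n=0: pose=(-1,5,W); sL=15/26, sR=15/37; mL=-15/74, mR=180/481; mL+mR=165/962 → advance +1; mR−mL=15/26 → turn +1·90°
n=1: pose=(-2,5,S); sL=60/89, sR=60/73; mL=-30/73, mR=1710/6497; mL+mR=-960/6497 → advance -1; mR−mL=60/89 → turn +1·90°
n=2: pose=(-2,6,E); sL=30/109, sR=6/17; mL=-3/17, mR=183/1853; mL+mR=-144/1853 → advance -1; mR−mL=30/109 → turn +1·90°
n=3: pose=(-3,6,N); sL=60/229, sR=60/241; mL=-30/241, mR=7590/55189; mL+mR=720/55189 → advance +1; mR−mL=60/229 → turn +1·90°
n=4: pose=(-3,7,W); sL=5/12, sR=15/49; mL=-15/98, mR=155/588; mL+mR=65/588 → advance +1; mR−mL=5/12 → turn +1·90°

0 15/26 15/37 -15/74 180/481 -1 5 W
1 60/89 60/73 -30/73 1710/6497 -2 5 S
2 30/109 6/17 -3/17 183/1853 -2 6 E
3 60/229 60/241 -30/241 7590/55189 -3 6 N
4 5/12 15/49 -15/98 155/588 -3 7 W
final -4 7 S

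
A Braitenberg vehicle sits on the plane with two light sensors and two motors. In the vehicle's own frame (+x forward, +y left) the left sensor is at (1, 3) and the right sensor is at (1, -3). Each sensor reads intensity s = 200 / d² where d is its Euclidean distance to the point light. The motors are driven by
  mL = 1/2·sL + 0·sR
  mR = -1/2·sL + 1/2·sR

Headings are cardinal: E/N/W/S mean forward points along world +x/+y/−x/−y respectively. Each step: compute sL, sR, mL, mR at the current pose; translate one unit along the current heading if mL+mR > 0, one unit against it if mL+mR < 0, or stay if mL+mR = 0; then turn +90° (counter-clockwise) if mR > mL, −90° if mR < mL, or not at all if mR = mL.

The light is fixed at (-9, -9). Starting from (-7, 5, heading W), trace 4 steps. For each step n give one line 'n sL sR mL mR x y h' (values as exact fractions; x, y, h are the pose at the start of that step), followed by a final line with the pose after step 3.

0 100/61 20/29 50/61 -840/1769 -7 5 W
1 200/229 200/241 100/229 -1200/55189 -8 5 N
2 25/41 50/37 25/82 1125/3034 -8 6 E
3 200/257 200/281 100/257 -2400/72217 -7 6 N
final -7 7 E

n=0: pose=(-7,5,W); sL=100/61, sR=20/29; mL=50/61, mR=-840/1769; mL+mR=10/29 → advance +1; mR−mL=-2290/1769 → turn -1·90°
n=1: pose=(-8,5,N); sL=200/229, sR=200/241; mL=100/229, mR=-1200/55189; mL+mR=100/241 → advance +1; mR−mL=-25300/55189 → turn -1·90°
n=2: pose=(-8,6,E); sL=25/41, sR=50/37; mL=25/82, mR=1125/3034; mL+mR=25/37 → advance +1; mR−mL=100/1517 → turn +1·90°
n=3: pose=(-7,6,N); sL=200/257, sR=200/281; mL=100/257, mR=-2400/72217; mL+mR=100/281 → advance +1; mR−mL=-30500/72217 → turn -1·90°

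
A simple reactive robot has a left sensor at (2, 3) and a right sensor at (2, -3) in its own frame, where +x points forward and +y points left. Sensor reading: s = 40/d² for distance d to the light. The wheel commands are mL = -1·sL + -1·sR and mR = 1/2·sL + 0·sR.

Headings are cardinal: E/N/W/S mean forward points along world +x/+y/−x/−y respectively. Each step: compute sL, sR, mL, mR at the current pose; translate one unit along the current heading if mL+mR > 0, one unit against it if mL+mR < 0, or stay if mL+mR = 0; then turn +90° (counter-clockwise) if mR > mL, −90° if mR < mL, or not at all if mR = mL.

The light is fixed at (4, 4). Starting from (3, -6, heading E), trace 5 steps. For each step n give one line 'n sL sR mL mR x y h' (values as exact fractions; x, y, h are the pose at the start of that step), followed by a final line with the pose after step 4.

n=0: pose=(3,-6,E); sL=4/5, sR=4/17; mL=-88/85, mR=2/5; mL+mR=-54/85 → advance -1; mR−mL=122/85 → turn +1·90°
n=1: pose=(2,-6,N); sL=40/89, sR=8/13; mL=-1232/1157, mR=20/89; mL+mR=-972/1157 → advance -1; mR−mL=1492/1157 → turn +1·90°
n=2: pose=(2,-7,W); sL=10/53, sR=1/2; mL=-73/106, mR=5/53; mL+mR=-63/106 → advance -1; mR−mL=83/106 → turn +1·90°
n=3: pose=(3,-7,S); sL=40/173, sR=8/37; mL=-2864/6401, mR=20/173; mL+mR=-2124/6401 → advance -1; mR−mL=3604/6401 → turn +1·90°
n=4: pose=(3,-6,E); sL=4/5, sR=4/17; mL=-88/85, mR=2/5; mL+mR=-54/85 → advance -1; mR−mL=122/85 → turn +1·90°

0 4/5 4/17 -88/85 2/5 3 -6 E
1 40/89 8/13 -1232/1157 20/89 2 -6 N
2 10/53 1/2 -73/106 5/53 2 -7 W
3 40/173 8/37 -2864/6401 20/173 3 -7 S
4 4/5 4/17 -88/85 2/5 3 -6 E
final 2 -6 N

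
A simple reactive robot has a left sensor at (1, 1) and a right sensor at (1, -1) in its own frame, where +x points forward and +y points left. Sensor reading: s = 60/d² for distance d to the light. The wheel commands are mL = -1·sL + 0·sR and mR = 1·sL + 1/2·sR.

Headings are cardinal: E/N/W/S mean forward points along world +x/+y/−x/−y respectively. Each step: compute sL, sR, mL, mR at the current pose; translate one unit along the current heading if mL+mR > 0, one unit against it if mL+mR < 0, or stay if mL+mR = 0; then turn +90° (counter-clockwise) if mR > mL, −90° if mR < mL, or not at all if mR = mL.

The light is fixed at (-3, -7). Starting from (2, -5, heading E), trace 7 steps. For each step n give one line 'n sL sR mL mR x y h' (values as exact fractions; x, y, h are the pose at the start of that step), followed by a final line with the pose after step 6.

0 4/3 60/37 -4/3 238/111 2 -5 E
1 30/17 30/29 -30/17 1125/493 3 -5 N
2 60/29 60/41 -60/29 3330/1189 3 -4 W
3 3/2 3 -3/2 3 2 -4 S
4 4/3 60/37 -4/3 238/111 2 -5 E
5 30/17 30/29 -30/17 1125/493 3 -5 N
6 60/29 60/41 -60/29 3330/1189 3 -4 W
final 2 -4 S

n=0: pose=(2,-5,E); sL=4/3, sR=60/37; mL=-4/3, mR=238/111; mL+mR=30/37 → advance +1; mR−mL=386/111 → turn +1·90°
n=1: pose=(3,-5,N); sL=30/17, sR=30/29; mL=-30/17, mR=1125/493; mL+mR=15/29 → advance +1; mR−mL=1995/493 → turn +1·90°
n=2: pose=(3,-4,W); sL=60/29, sR=60/41; mL=-60/29, mR=3330/1189; mL+mR=30/41 → advance +1; mR−mL=5790/1189 → turn +1·90°
n=3: pose=(2,-4,S); sL=3/2, sR=3; mL=-3/2, mR=3; mL+mR=3/2 → advance +1; mR−mL=9/2 → turn +1·90°
n=4: pose=(2,-5,E); sL=4/3, sR=60/37; mL=-4/3, mR=238/111; mL+mR=30/37 → advance +1; mR−mL=386/111 → turn +1·90°
n=5: pose=(3,-5,N); sL=30/17, sR=30/29; mL=-30/17, mR=1125/493; mL+mR=15/29 → advance +1; mR−mL=1995/493 → turn +1·90°
n=6: pose=(3,-4,W); sL=60/29, sR=60/41; mL=-60/29, mR=3330/1189; mL+mR=30/41 → advance +1; mR−mL=5790/1189 → turn +1·90°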